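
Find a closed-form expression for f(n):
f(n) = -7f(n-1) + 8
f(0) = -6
First-order linear non-homogeneous.
Homogeneous solution: f_h(n) = A·(-7)^n.
Try constant particular solution f_p = K: K = -7K + 8 ⇒ K = 1.
General: f(n) = A·(-7)^n + 1.
Apply f(0) = -6: A + 1 = -6 ⇒ A = -7.
So f(n) = 1 - 7 \left(-7\right)^{n}.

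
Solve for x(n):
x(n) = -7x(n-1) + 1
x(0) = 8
First-order linear non-homogeneous.
Homogeneous solution: x_h(n) = A·(-7)^n.
Try constant particular solution x_p = K: K = -7K + 1 ⇒ K = \frac{1}{8}.
General: x(n) = A·(-7)^n + \frac{1}{8}.
Apply x(0) = 8: A + \frac{1}{8} = 8 ⇒ A = \frac{63}{8}.
So x(n) = \frac{63 \left(-7\right)^{n}}{8} + \frac{1}{8}.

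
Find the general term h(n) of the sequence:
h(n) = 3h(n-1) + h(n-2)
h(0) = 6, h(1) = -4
Characteristic equation: x² - 3x - 1 = 0.
Discriminant Δ = (3)² + 4·(1) = 13.
Roots r₁,₂ = (3 ± √13)/2, so r₁ = \frac{3}{2} + \frac{\sqrt{13}}{2}, r₂ = \frac{3}{2} - \frac{\sqrt{13}}{2}.
General solution: h(n) = A·r₁^n + B·r₂^n.
From the initial conditions, A + B = 6 and r₁A + r₂B = -4.
Since r₁ - r₂ = √13: A = (-4 - (6)r₂)/√13 = 3 - \sqrt{13}, and B = 6 - A = 3 + \sqrt{13}.
So h(n) = \left(3 - \sqrt{13}\right)\left(\frac{3}{2} + \frac{\sqrt{13}}{2}\right)^n + \left(3 + \sqrt{13}\right)\left(\frac{3}{2} - \frac{\sqrt{13}}{2}\right)^n.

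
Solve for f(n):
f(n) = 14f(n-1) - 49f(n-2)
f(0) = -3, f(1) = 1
Characteristic equation: x² - 14x + 49 = 0, which is (x - (7))².
Repeated root r = 7.
General solution: f(n) = (A + Bn)·(7)^n.
From f(0) = -3: A = -3.
From f(1) = 1: (A + B)·(7) = 1 ⇒ B = \frac{22}{7}.
So f(n) = \left(\frac{22 n}{7} - 3\right) \cdot (7)^n.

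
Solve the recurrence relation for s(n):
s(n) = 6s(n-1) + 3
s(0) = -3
First-order linear non-homogeneous.
Homogeneous solution: s_h(n) = A·(6)^n.
Try constant particular solution s_p = K: K = 6K + 3 ⇒ K = - \frac{3}{5}.
General: s(n) = A·(6)^n - \frac{3}{5}.
Apply s(0) = -3: A - \frac{3}{5} = -3 ⇒ A = - \frac{12}{5}.
So s(n) = - \frac{12 \cdot 6^{n}}{5} - \frac{3}{5}.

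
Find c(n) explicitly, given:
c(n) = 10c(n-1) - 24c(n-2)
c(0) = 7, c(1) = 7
Characteristic equation: x² - 10x + 24 = 0, which factors as (x - (4))(x - (6)) = 0.
Roots r₁ = 4, r₂ = 6 (distinct).
General solution: c(n) = A·(4)^n + B·(6)^n.
From c(0) = 7: A + B = 7.
From c(1) = 7: 4A + 6B = 7.
Solving: A = \frac{35}{2}, B = - \frac{21}{2}.
So c(n) = \frac{35 \cdot 4^{n}}{2} - \frac{21 \cdot 6^{n}}{2}.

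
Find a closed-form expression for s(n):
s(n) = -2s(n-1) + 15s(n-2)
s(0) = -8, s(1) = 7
Characteristic equation: x² + 2x - 15 = 0, which factors as (x - (3))(x - (-5)) = 0.
Roots r₁ = 3, r₂ = -5 (distinct).
General solution: s(n) = A·(3)^n + B·(-5)^n.
From s(0) = -8: A + B = -8.
From s(1) = 7: 3A - 5B = 7.
Solving: A = - \frac{33}{8}, B = - \frac{31}{8}.
So s(n) = - \frac{31 \left(-5\right)^{n}}{8} - \frac{33 \cdot 3^{n}}{8}.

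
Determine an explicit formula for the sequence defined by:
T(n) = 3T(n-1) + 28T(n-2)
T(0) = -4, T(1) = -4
Characteristic equation: x² - 3x - 28 = 0, which factors as (x - (-4))(x - (7)) = 0.
Roots r₁ = -4, r₂ = 7 (distinct).
General solution: T(n) = A·(-4)^n + B·(7)^n.
From T(0) = -4: A + B = -4.
From T(1) = -4: -4A + 7B = -4.
Solving: A = - \frac{24}{11}, B = - \frac{20}{11}.
So T(n) = - \frac{24 \left(-4\right)^{n}}{11} - \frac{20 \cdot 7^{n}}{11}.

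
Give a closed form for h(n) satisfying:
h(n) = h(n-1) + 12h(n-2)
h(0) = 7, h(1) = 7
Characteristic equation: x² - x - 12 = 0, which factors as (x - (4))(x - (-3)) = 0.
Roots r₁ = 4, r₂ = -3 (distinct).
General solution: h(n) = A·(4)^n + B·(-3)^n.
From h(0) = 7: A + B = 7.
From h(1) = 7: 4A - 3B = 7.
Solving: A = 4, B = 3.
So h(n) = 3 \left(-3\right)^{n} + 4 \cdot 4^{n}.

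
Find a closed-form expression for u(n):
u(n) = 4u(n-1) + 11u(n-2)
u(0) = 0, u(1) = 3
Characteristic equation: x² - 4x - 11 = 0.
Discriminant Δ = (4)² + 4·(11) = 60.
Roots r₁,₂ = (4 ± √60)/2, so r₁ = 2 + \sqrt{15}, r₂ = 2 - \sqrt{15}.
General solution: u(n) = A·r₁^n + B·r₂^n.
From the initial conditions, A + B = 0 and r₁A + r₂B = 3.
Since r₁ - r₂ = √60: A = (3 - (0)r₂)/√60 = \frac{\sqrt{15}}{10}, and B = 0 - A = - \frac{\sqrt{15}}{10}.
So u(n) = \left(\frac{\sqrt{15}}{10}\right)\left(2 + \sqrt{15}\right)^n + \left(- \frac{\sqrt{15}}{10}\right)\left(2 - \sqrt{15}\right)^n.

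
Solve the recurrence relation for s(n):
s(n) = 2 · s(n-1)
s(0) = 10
Pure geometric recurrence with ratio 2.
By induction s(n) = s(0) · (2)^n = 10 \cdot 2^{n}.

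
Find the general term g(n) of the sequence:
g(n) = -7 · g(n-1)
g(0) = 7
Pure geometric recurrence with ratio -7.
By induction g(n) = g(0) · (-7)^n = 7 \left(-7\right)^{n}.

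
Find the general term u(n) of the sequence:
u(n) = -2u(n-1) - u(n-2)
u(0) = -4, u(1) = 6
Characteristic equation: x² + 2x + 1 = 0, which is (x - (-1))².
Repeated root r = -1.
General solution: u(n) = (A + Bn)·(-1)^n.
From u(0) = -4: A = -4.
From u(1) = 6: (A + B)·(-1) = 6 ⇒ B = -2.
So u(n) = \left(- 2 n - 4\right) \cdot (-1)^n.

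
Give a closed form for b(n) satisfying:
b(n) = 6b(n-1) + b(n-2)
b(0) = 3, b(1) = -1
Characteristic equation: x² - 6x - 1 = 0.
Discriminant Δ = (6)² + 4·(1) = 40.
Roots r₁,₂ = (6 ± √40)/2, so r₁ = 3 + \sqrt{10}, r₂ = 3 - \sqrt{10}.
General solution: b(n) = A·r₁^n + B·r₂^n.
From the initial conditions, A + B = 3 and r₁A + r₂B = -1.
Since r₁ - r₂ = √40: A = (-1 - (3)r₂)/√40 = \frac{3}{2} - \frac{\sqrt{10}}{2}, and B = 3 - A = \frac{3}{2} + \frac{\sqrt{10}}{2}.
So b(n) = \left(\frac{3}{2} - \frac{\sqrt{10}}{2}\right)\left(3 + \sqrt{10}\right)^n + \left(\frac{3}{2} + \frac{\sqrt{10}}{2}\right)\left(3 - \sqrt{10}\right)^n.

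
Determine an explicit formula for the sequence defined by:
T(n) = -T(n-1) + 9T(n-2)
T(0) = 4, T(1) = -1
Characteristic equation: x² + x - 9 = 0.
Discriminant Δ = (-1)² + 4·(9) = 37.
Roots r₁,₂ = (-1 ± √37)/2, so r₁ = - \frac{1}{2} + \frac{\sqrt{37}}{2}, r₂ = - \frac{\sqrt{37}}{2} - \frac{1}{2}.
General solution: T(n) = A·r₁^n + B·r₂^n.
From the initial conditions, A + B = 4 and r₁A + r₂B = -1.
Since r₁ - r₂ = √37: A = (-1 - (4)r₂)/√37 = \frac{\sqrt{37}}{37} + 2, and B = 4 - A = 2 - \frac{\sqrt{37}}{37}.
So T(n) = \left(\frac{\sqrt{37}}{37} + 2\right)\left(- \frac{1}{2} + \frac{\sqrt{37}}{2}\right)^n + \left(2 - \frac{\sqrt{37}}{37}\right)\left(- \frac{\sqrt{37}}{2} - \frac{1}{2}\right)^n.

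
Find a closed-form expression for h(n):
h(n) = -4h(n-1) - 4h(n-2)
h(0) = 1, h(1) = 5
Characteristic equation: x² + 4x + 4 = 0, which is (x - (-2))².
Repeated root r = -2.
General solution: h(n) = (A + Bn)·(-2)^n.
From h(0) = 1: A = 1.
From h(1) = 5: (A + B)·(-2) = 5 ⇒ B = - \frac{7}{2}.
So h(n) = \left(1 - \frac{7 n}{2}\right) \cdot (-2)^n.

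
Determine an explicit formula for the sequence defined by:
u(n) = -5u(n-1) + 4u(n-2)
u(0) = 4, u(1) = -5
Characteristic equation: x² + 5x - 4 = 0.
Discriminant Δ = (-5)² + 4·(4) = 41.
Roots r₁,₂ = (-5 ± √41)/2, so r₁ = - \frac{5}{2} + \frac{\sqrt{41}}{2}, r₂ = - \frac{\sqrt{41}}{2} - \frac{5}{2}.
General solution: u(n) = A·r₁^n + B·r₂^n.
From the initial conditions, A + B = 4 and r₁A + r₂B = -5.
Since r₁ - r₂ = √41: A = (-5 - (4)r₂)/√41 = \frac{5 \sqrt{41}}{41} + 2, and B = 4 - A = 2 - \frac{5 \sqrt{41}}{41}.
So u(n) = \left(\frac{5 \sqrt{41}}{41} + 2\right)\left(- \frac{5}{2} + \frac{\sqrt{41}}{2}\right)^n + \left(2 - \frac{5 \sqrt{41}}{41}\right)\left(- \frac{\sqrt{41}}{2} - \frac{5}{2}\right)^n.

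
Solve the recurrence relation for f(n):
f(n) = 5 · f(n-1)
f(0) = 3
Pure geometric recurrence with ratio 5.
By induction f(n) = f(0) · (5)^n = 3 \cdot 5^{n}.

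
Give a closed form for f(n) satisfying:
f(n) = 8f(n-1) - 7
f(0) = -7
First-order linear non-homogeneous.
Homogeneous solution: f_h(n) = A·(8)^n.
Try constant particular solution f_p = K: K = 8K - 7 ⇒ K = 1.
General: f(n) = A·(8)^n + 1.
Apply f(0) = -7: A + 1 = -7 ⇒ A = -8.
So f(n) = 1 - 8 \cdot 8^{n}.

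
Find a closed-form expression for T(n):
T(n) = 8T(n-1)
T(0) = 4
This is a homogeneous first-order recurrence with ratio 8.
By induction T(n) = T(0) · (8)^n = 4 \cdot 8^{n}.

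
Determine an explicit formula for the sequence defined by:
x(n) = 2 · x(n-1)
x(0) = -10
Pure geometric recurrence with ratio 2.
By induction x(n) = x(0) · (2)^n = - 10 \cdot 2^{n}.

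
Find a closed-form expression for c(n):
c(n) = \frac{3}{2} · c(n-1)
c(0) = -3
Pure geometric recurrence with ratio \frac{3}{2}.
By induction c(n) = c(0) · (\frac{3}{2})^n = - 3 \left(\frac{3}{2}\right)^{n}.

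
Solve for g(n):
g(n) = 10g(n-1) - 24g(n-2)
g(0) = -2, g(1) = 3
Characteristic equation: x² - 10x + 24 = 0, which factors as (x - (6))(x - (4)) = 0.
Roots r₁ = 6, r₂ = 4 (distinct).
General solution: g(n) = A·(6)^n + B·(4)^n.
From g(0) = -2: A + B = -2.
From g(1) = 3: 6A + 4B = 3.
Solving: A = \frac{11}{2}, B = - \frac{15}{2}.
So g(n) = - \frac{15 \cdot 4^{n}}{2} + \frac{11 \cdot 6^{n}}{2}.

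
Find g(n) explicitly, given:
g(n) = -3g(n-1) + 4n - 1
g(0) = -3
First-order linear with linear forcing.
Homogeneous solution: g_h(n) = A·(-3)^n.
Try particular g_p(n) = pn + q. Substituting:
  pn + q = -3(p(n-1) + q) + 4n - 1.
Matching the n-coefficient: p = -3p + 4 ⇒ p = 1.
Matching constants: q = 3p - 3q - 1 ⇒ q = \frac{1}{2}.
General: g(n) = A·(-3)^n + n + \frac{1}{2}.
Apply g(0) = -3: A + \frac{1}{2} = -3 ⇒ A = - \frac{7}{2}.
So g(n) = - \frac{7 \left(-3\right)^{n}}{2} + n + \frac{1}{2}.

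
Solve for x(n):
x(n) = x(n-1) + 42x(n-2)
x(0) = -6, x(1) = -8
Characteristic equation: x² - x - 42 = 0, which factors as (x - (7))(x - (-6)) = 0.
Roots r₁ = 7, r₂ = -6 (distinct).
General solution: x(n) = A·(7)^n + B·(-6)^n.
From x(0) = -6: A + B = -6.
From x(1) = -8: 7A - 6B = -8.
Solving: A = - \frac{44}{13}, B = - \frac{34}{13}.
So x(n) = - \frac{34 \left(-6\right)^{n}}{13} - \frac{44 \cdot 7^{n}}{13}.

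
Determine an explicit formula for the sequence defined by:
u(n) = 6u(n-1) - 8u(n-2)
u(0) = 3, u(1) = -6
Characteristic equation: x² - 6x + 8 = 0, which factors as (x - (4))(x - (2)) = 0.
Roots r₁ = 4, r₂ = 2 (distinct).
General solution: u(n) = A·(4)^n + B·(2)^n.
From u(0) = 3: A + B = 3.
From u(1) = -6: 4A + 2B = -6.
Solving: A = -6, B = 9.
So u(n) = 9 \cdot 2^{n} - 6 \cdot 4^{n}.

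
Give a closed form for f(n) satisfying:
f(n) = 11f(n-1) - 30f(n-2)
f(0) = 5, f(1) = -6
Characteristic equation: x² - 11x + 30 = 0, which factors as (x - (6))(x - (5)) = 0.
Roots r₁ = 6, r₂ = 5 (distinct).
General solution: f(n) = A·(6)^n + B·(5)^n.
From f(0) = 5: A + B = 5.
From f(1) = -6: 6A + 5B = -6.
Solving: A = -31, B = 36.
So f(n) = 36 \cdot 5^{n} - 31 \cdot 6^{n}.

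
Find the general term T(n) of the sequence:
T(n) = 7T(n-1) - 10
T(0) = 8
First-order linear non-homogeneous.
Homogeneous solution: T_h(n) = A·(7)^n.
Try constant particular solution T_p = K: K = 7K - 10 ⇒ K = \frac{5}{3}.
General: T(n) = A·(7)^n + \frac{5}{3}.
Apply T(0) = 8: A + \frac{5}{3} = 8 ⇒ A = \frac{19}{3}.
So T(n) = \frac{19 \cdot 7^{n}}{3} + \frac{5}{3}.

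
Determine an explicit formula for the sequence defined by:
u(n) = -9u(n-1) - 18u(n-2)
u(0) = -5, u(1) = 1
Characteristic equation: x² + 9x + 18 = 0, which factors as (x - (-3))(x - (-6)) = 0.
Roots r₁ = -3, r₂ = -6 (distinct).
General solution: u(n) = A·(-3)^n + B·(-6)^n.
From u(0) = -5: A + B = -5.
From u(1) = 1: -3A - 6B = 1.
Solving: A = - \frac{29}{3}, B = \frac{14}{3}.
So u(n) = - \frac{29 \left(-3\right)^{n}}{3} + \frac{14 \left(-6\right)^{n}}{3}.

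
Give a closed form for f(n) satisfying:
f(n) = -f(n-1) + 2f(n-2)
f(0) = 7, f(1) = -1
Characteristic equation: x² + x - 2 = 0, which factors as (x - (1))(x - (-2)) = 0.
Roots r₁ = 1, r₂ = -2 (distinct).
General solution: f(n) = A·(1)^n + B·(-2)^n.
From f(0) = 7: A + B = 7.
From f(1) = -1: A - 2B = -1.
Solving: A = \frac{13}{3}, B = \frac{8}{3}.
So f(n) = \frac{8 \left(-2\right)^{n}}{3} + \frac{13}{3}.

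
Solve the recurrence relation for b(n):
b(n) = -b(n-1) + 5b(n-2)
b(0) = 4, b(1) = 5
Characteristic equation: x² + x - 5 = 0.
Discriminant Δ = (-1)² + 4·(5) = 21.
Roots r₁,₂ = (-1 ± √21)/2, so r₁ = - \frac{1}{2} + \frac{\sqrt{21}}{2}, r₂ = - \frac{\sqrt{21}}{2} - \frac{1}{2}.
General solution: b(n) = A·r₁^n + B·r₂^n.
From the initial conditions, A + B = 4 and r₁A + r₂B = 5.
Since r₁ - r₂ = √21: A = (5 - (4)r₂)/√21 = \frac{\sqrt{21}}{3} + 2, and B = 4 - A = 2 - \frac{\sqrt{21}}{3}.
So b(n) = \left(\frac{\sqrt{21}}{3} + 2\right)\left(- \frac{1}{2} + \frac{\sqrt{21}}{2}\right)^n + \left(2 - \frac{\sqrt{21}}{3}\right)\left(- \frac{\sqrt{21}}{2} - \frac{1}{2}\right)^n.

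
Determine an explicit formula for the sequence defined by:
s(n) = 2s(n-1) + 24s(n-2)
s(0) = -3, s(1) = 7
Characteristic equation: x² - 2x - 24 = 0, which factors as (x - (-4))(x - (6)) = 0.
Roots r₁ = -4, r₂ = 6 (distinct).
General solution: s(n) = A·(-4)^n + B·(6)^n.
From s(0) = -3: A + B = -3.
From s(1) = 7: -4A + 6B = 7.
Solving: A = - \frac{5}{2}, B = - \frac{1}{2}.
So s(n) = - \frac{5 \left(-4\right)^{n}}{2} - \frac{6^{n}}{2}.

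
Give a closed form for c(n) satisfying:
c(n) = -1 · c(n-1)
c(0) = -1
Pure geometric recurrence with ratio -1.
By induction c(n) = c(0) · (-1)^n = - \left(-1\right)^{n}.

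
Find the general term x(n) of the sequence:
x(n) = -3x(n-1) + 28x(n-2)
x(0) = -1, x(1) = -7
Characteristic equation: x² + 3x - 28 = 0, which factors as (x - (-7))(x - (4)) = 0.
Roots r₁ = -7, r₂ = 4 (distinct).
General solution: x(n) = A·(-7)^n + B·(4)^n.
From x(0) = -1: A + B = -1.
From x(1) = -7: -7A + 4B = -7.
Solving: A = \frac{3}{11}, B = - \frac{14}{11}.
So x(n) = \frac{3 \left(-7\right)^{n}}{11} - \frac{14 \cdot 4^{n}}{11}.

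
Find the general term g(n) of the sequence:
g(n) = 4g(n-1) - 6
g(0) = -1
First-order linear non-homogeneous.
Homogeneous solution: g_h(n) = A·(4)^n.
Try constant particular solution g_p = K: K = 4K - 6 ⇒ K = 2.
General: g(n) = A·(4)^n + 2.
Apply g(0) = -1: A + 2 = -1 ⇒ A = -3.
So g(n) = 2 - 3 \cdot 4^{n}.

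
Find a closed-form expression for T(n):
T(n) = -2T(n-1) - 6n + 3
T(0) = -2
First-order linear with linear forcing.
Homogeneous solution: T_h(n) = A·(-2)^n.
Try particular T_p(n) = pn + q. Substituting:
  pn + q = -2(p(n-1) + q) - 6n + 3.
Matching the n-coefficient: p = -2p - 6 ⇒ p = -2.
Matching constants: q = 2p - 2q + 3 ⇒ q = - \frac{1}{3}.
General: T(n) = A·(-2)^n - 2 n - \frac{1}{3}.
Apply T(0) = -2: A - \frac{1}{3} = -2 ⇒ A = - \frac{5}{3}.
So T(n) = - \frac{5 \left(-2\right)^{n}}{3} - 2 n - \frac{1}{3}.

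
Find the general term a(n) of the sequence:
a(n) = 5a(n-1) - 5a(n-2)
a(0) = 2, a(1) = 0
Characteristic equation: x² - 5x + 5 = 0.
Discriminant Δ = (5)² + 4·(-5) = 5.
Roots r₁,₂ = (5 ± √5)/2, so r₁ = \frac{\sqrt{5}}{2} + \frac{5}{2}, r₂ = \frac{5}{2} - \frac{\sqrt{5}}{2}.
General solution: a(n) = A·r₁^n + B·r₂^n.
From the initial conditions, A + B = 2 and r₁A + r₂B = 0.
Since r₁ - r₂ = √5: A = (0 - (2)r₂)/√5 = 1 - \sqrt{5}, and B = 2 - A = 1 + \sqrt{5}.
So a(n) = \left(1 - \sqrt{5}\right)\left(\frac{\sqrt{5}}{2} + \frac{5}{2}\right)^n + \left(1 + \sqrt{5}\right)\left(\frac{5}{2} - \frac{\sqrt{5}}{2}\right)^n.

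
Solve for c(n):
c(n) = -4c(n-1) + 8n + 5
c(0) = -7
First-order linear with linear forcing.
Homogeneous solution: c_h(n) = A·(-4)^n.
Try particular c_p(n) = pn + q. Substituting:
  pn + q = -4(p(n-1) + q) + 8n + 5.
Matching the n-coefficient: p = -4p + 8 ⇒ p = \frac{8}{5}.
Matching constants: q = 4p - 4q + 5 ⇒ q = \frac{57}{25}.
General: c(n) = A·(-4)^n + \frac{8 n}{5} + \frac{57}{25}.
Apply c(0) = -7: A + \frac{57}{25} = -7 ⇒ A = - \frac{232}{25}.
So c(n) = - \frac{232 \left(-4\right)^{n}}{25} + \frac{8 n}{5} + \frac{57}{25}.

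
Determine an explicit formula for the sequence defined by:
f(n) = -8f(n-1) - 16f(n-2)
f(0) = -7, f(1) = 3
Characteristic equation: x² + 8x + 16 = 0, which is (x - (-4))².
Repeated root r = -4.
General solution: f(n) = (A + Bn)·(-4)^n.
From f(0) = -7: A = -7.
From f(1) = 3: (A + B)·(-4) = 3 ⇒ B = \frac{25}{4}.
So f(n) = \left(\frac{25 n}{4} - 7\right) \cdot (-4)^n.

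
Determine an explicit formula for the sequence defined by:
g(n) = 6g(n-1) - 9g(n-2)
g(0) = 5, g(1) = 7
Characteristic equation: x² - 6x + 9 = 0, which is (x - (3))².
Repeated root r = 3.
General solution: g(n) = (A + Bn)·(3)^n.
From g(0) = 5: A = 5.
From g(1) = 7: (A + B)·(3) = 7 ⇒ B = - \frac{8}{3}.
So g(n) = \left(5 - \frac{8 n}{3}\right) \cdot (3)^n.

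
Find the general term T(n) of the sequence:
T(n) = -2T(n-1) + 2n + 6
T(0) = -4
First-order linear with linear forcing.
Homogeneous solution: T_h(n) = A·(-2)^n.
Try particular T_p(n) = pn + q. Substituting:
  pn + q = -2(p(n-1) + q) + 2n + 6.
Matching the n-coefficient: p = -2p + 2 ⇒ p = \frac{2}{3}.
Matching constants: q = 2p - 2q + 6 ⇒ q = \frac{22}{9}.
General: T(n) = A·(-2)^n + \frac{2 n}{3} + \frac{22}{9}.
Apply T(0) = -4: A + \frac{22}{9} = -4 ⇒ A = - \frac{58}{9}.
So T(n) = - \frac{58 \left(-2\right)^{n}}{9} + \frac{2 n}{3} + \frac{22}{9}.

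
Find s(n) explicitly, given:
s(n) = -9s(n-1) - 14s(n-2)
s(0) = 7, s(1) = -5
Characteristic equation: x² + 9x + 14 = 0, which factors as (x - (-2))(x - (-7)) = 0.
Roots r₁ = -2, r₂ = -7 (distinct).
General solution: s(n) = A·(-2)^n + B·(-7)^n.
From s(0) = 7: A + B = 7.
From s(1) = -5: -2A - 7B = -5.
Solving: A = \frac{44}{5}, B = - \frac{9}{5}.
So s(n) = \frac{44 \left(-2\right)^{n}}{5} - \frac{9 \left(-7\right)^{n}}{5}.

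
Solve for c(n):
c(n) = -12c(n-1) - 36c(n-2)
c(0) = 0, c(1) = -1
Characteristic equation: x² + 12x + 36 = 0, which is (x - (-6))².
Repeated root r = -6.
General solution: c(n) = (A + Bn)·(-6)^n.
From c(0) = 0: A = 0.
From c(1) = -1: (A + B)·(-6) = -1 ⇒ B = \frac{1}{6}.
So c(n) = \left(\frac{n}{6}\right) \cdot (-6)^n.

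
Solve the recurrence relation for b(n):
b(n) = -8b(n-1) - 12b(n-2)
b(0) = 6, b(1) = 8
Characteristic equation: x² + 8x + 12 = 0, which factors as (x - (-6))(x - (-2)) = 0.
Roots r₁ = -6, r₂ = -2 (distinct).
General solution: b(n) = A·(-6)^n + B·(-2)^n.
From b(0) = 6: A + B = 6.
From b(1) = 8: -6A - 2B = 8.
Solving: A = -5, B = 11.
So b(n) = 11 \left(-2\right)^{n} - 5 \left(-6\right)^{n}.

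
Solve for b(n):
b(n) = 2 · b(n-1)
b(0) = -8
Pure geometric recurrence with ratio 2.
By induction b(n) = b(0) · (2)^n = - 8 \cdot 2^{n}.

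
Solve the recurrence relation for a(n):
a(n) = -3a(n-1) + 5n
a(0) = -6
First-order linear with linear forcing.
Homogeneous solution: a_h(n) = A·(-3)^n.
Try particular a_p(n) = pn + q. Substituting:
  pn + q = -3(p(n-1) + q) + 5n.
Matching the n-coefficient: p = -3p + 5 ⇒ p = \frac{5}{4}.
Matching constants: q = 3p - 3q ⇒ q = \frac{15}{16}.
General: a(n) = A·(-3)^n + \frac{5 n}{4} + \frac{15}{16}.
Apply a(0) = -6: A + \frac{15}{16} = -6 ⇒ A = - \frac{111}{16}.
So a(n) = - \frac{111 \left(-3\right)^{n}}{16} + \frac{5 n}{4} + \frac{15}{16}.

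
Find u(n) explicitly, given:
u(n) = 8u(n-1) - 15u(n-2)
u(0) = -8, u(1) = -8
Characteristic equation: x² - 8x + 15 = 0, which factors as (x - (5))(x - (3)) = 0.
Roots r₁ = 5, r₂ = 3 (distinct).
General solution: u(n) = A·(5)^n + B·(3)^n.
From u(0) = -8: A + B = -8.
From u(1) = -8: 5A + 3B = -8.
Solving: A = 8, B = -16.
So u(n) = - 16 \cdot 3^{n} + 8 \cdot 5^{n}.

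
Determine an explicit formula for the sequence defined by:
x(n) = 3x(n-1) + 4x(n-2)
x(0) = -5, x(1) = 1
Characteristic equation: x² - 3x - 4 = 0, which factors as (x - (-1))(x - (4)) = 0.
Roots r₁ = -1, r₂ = 4 (distinct).
General solution: x(n) = A·(-1)^n + B·(4)^n.
From x(0) = -5: A + B = -5.
From x(1) = 1: -A + 4B = 1.
Solving: A = - \frac{21}{5}, B = - \frac{4}{5}.
So x(n) = - \frac{21 \left(-1\right)^{n}}{5} - \frac{4 \cdot 4^{n}}{5}.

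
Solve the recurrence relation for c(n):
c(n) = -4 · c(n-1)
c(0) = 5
Pure geometric recurrence with ratio -4.
By induction c(n) = c(0) · (-4)^n = 5 \left(-4\right)^{n}.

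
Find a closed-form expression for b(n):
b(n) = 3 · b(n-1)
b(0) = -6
Pure geometric recurrence with ratio 3.
By induction b(n) = b(0) · (3)^n = - 6 \cdot 3^{n}.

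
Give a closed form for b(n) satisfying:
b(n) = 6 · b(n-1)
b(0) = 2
Pure geometric recurrence with ratio 6.
By induction b(n) = b(0) · (6)^n = 2 \cdot 6^{n}.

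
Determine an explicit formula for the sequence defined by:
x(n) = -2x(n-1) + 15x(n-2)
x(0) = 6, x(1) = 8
Characteristic equation: x² + 2x - 15 = 0, which factors as (x - (3))(x - (-5)) = 0.
Roots r₁ = 3, r₂ = -5 (distinct).
General solution: x(n) = A·(3)^n + B·(-5)^n.
From x(0) = 6: A + B = 6.
From x(1) = 8: 3A - 5B = 8.
Solving: A = \frac{19}{4}, B = \frac{5}{4}.
So x(n) = \frac{5 \left(-5\right)^{n}}{4} + \frac{19 \cdot 3^{n}}{4}.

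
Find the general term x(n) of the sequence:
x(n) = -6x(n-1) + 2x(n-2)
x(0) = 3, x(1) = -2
Characteristic equation: x² + 6x - 2 = 0.
Discriminant Δ = (-6)² + 4·(2) = 44.
Roots r₁,₂ = (-6 ± √44)/2, so r₁ = -3 + \sqrt{11}, r₂ = - \sqrt{11} - 3.
General solution: x(n) = A·r₁^n + B·r₂^n.
From the initial conditions, A + B = 3 and r₁A + r₂B = -2.
Since r₁ - r₂ = √44: A = (-2 - (3)r₂)/√44 = \frac{7 \sqrt{11}}{22} + \frac{3}{2}, and B = 3 - A = \frac{3}{2} - \frac{7 \sqrt{11}}{22}.
So x(n) = \left(\frac{7 \sqrt{11}}{22} + \frac{3}{2}\right)\left(-3 + \sqrt{11}\right)^n + \left(\frac{3}{2} - \frac{7 \sqrt{11}}{22}\right)\left(- \sqrt{11} - 3\right)^n.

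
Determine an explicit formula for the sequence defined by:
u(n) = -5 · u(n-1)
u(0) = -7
Pure geometric recurrence with ratio -5.
By induction u(n) = u(0) · (-5)^n = - 7 \left(-5\right)^{n}.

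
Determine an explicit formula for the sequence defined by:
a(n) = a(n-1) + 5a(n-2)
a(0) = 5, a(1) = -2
Characteristic equation: x² - x - 5 = 0.
Discriminant Δ = (1)² + 4·(5) = 21.
Roots r₁,₂ = (1 ± √21)/2, so r₁ = \frac{1}{2} + \frac{\sqrt{21}}{2}, r₂ = \frac{1}{2} - \frac{\sqrt{21}}{2}.
General solution: a(n) = A·r₁^n + B·r₂^n.
From the initial conditions, A + B = 5 and r₁A + r₂B = -2.
Since r₁ - r₂ = √21: A = (-2 - (5)r₂)/√21 = \frac{5}{2} - \frac{3 \sqrt{21}}{14}, and B = 5 - A = \frac{3 \sqrt{21}}{14} + \frac{5}{2}.
So a(n) = \left(\frac{5}{2} - \frac{3 \sqrt{21}}{14}\right)\left(\frac{1}{2} + \frac{\sqrt{21}}{2}\right)^n + \left(\frac{3 \sqrt{21}}{14} + \frac{5}{2}\right)\left(\frac{1}{2} - \frac{\sqrt{21}}{2}\right)^n.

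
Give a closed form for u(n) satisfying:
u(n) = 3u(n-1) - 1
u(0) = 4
First-order linear non-homogeneous.
Homogeneous solution: u_h(n) = A·(3)^n.
Try constant particular solution u_p = K: K = 3K - 1 ⇒ K = \frac{1}{2}.
General: u(n) = A·(3)^n + \frac{1}{2}.
Apply u(0) = 4: A + \frac{1}{2} = 4 ⇒ A = \frac{7}{2}.
So u(n) = \frac{7 \cdot 3^{n}}{2} + \frac{1}{2}.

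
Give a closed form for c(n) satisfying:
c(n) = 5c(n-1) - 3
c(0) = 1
First-order linear non-homogeneous.
Homogeneous solution: c_h(n) = A·(5)^n.
Try constant particular solution c_p = K: K = 5K - 3 ⇒ K = \frac{3}{4}.
General: c(n) = A·(5)^n + \frac{3}{4}.
Apply c(0) = 1: A + \frac{3}{4} = 1 ⇒ A = \frac{1}{4}.
So c(n) = \frac{5^{n}}{4} + \frac{3}{4}.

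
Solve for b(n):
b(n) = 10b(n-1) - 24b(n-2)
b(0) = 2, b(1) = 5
Characteristic equation: x² - 10x + 24 = 0, which factors as (x - (4))(x - (6)) = 0.
Roots r₁ = 4, r₂ = 6 (distinct).
General solution: b(n) = A·(4)^n + B·(6)^n.
From b(0) = 2: A + B = 2.
From b(1) = 5: 4A + 6B = 5.
Solving: A = \frac{7}{2}, B = - \frac{3}{2}.
So b(n) = \frac{7 \cdot 4^{n}}{2} - \frac{3 \cdot 6^{n}}{2}.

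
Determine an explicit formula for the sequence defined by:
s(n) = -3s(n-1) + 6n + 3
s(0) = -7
First-order linear with linear forcing.
Homogeneous solution: s_h(n) = A·(-3)^n.
Try particular s_p(n) = pn + q. Substituting:
  pn + q = -3(p(n-1) + q) + 6n + 3.
Matching the n-coefficient: p = -3p + 6 ⇒ p = \frac{3}{2}.
Matching constants: q = 3p - 3q + 3 ⇒ q = \frac{15}{8}.
General: s(n) = A·(-3)^n + \frac{3 n}{2} + \frac{15}{8}.
Apply s(0) = -7: A + \frac{15}{8} = -7 ⇒ A = - \frac{71}{8}.
So s(n) = - \frac{71 \left(-3\right)^{n}}{8} + \frac{3 n}{2} + \frac{15}{8}.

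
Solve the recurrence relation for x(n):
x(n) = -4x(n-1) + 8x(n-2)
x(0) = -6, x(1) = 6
Characteristic equation: x² + 4x - 8 = 0.
Discriminant Δ = (-4)² + 4·(8) = 48.
Roots r₁,₂ = (-4 ± √48)/2, so r₁ = -2 + 2 \sqrt{3}, r₂ = - 2 \sqrt{3} - 2.
General solution: x(n) = A·r₁^n + B·r₂^n.
From the initial conditions, A + B = -6 and r₁A + r₂B = 6.
Since r₁ - r₂ = √48: A = (6 - (-6)r₂)/√48 = -3 - \frac{\sqrt{3}}{2}, and B = -6 - A = -3 + \frac{\sqrt{3}}{2}.
So x(n) = \left(-3 - \frac{\sqrt{3}}{2}\right)\left(-2 + 2 \sqrt{3}\right)^n + \left(-3 + \frac{\sqrt{3}}{2}\right)\left(- 2 \sqrt{3} - 2\right)^n.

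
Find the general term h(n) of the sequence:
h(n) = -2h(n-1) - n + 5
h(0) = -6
First-order linear with linear forcing.
Homogeneous solution: h_h(n) = A·(-2)^n.
Try particular h_p(n) = pn + q. Substituting:
  pn + q = -2(p(n-1) + q) - n + 5.
Matching the n-coefficient: p = -2p - 1 ⇒ p = - \frac{1}{3}.
Matching constants: q = 2p - 2q + 5 ⇒ q = \frac{13}{9}.
General: h(n) = A·(-2)^n - \frac{n}{3} + \frac{13}{9}.
Apply h(0) = -6: A + \frac{13}{9} = -6 ⇒ A = - \frac{67}{9}.
So h(n) = - \frac{67 \left(-2\right)^{n}}{9} - \frac{n}{3} + \frac{13}{9}.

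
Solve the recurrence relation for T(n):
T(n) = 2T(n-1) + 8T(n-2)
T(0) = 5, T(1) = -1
Characteristic equation: x² - 2x - 8 = 0, which factors as (x - (-2))(x - (4)) = 0.
Roots r₁ = -2, r₂ = 4 (distinct).
General solution: T(n) = A·(-2)^n + B·(4)^n.
From T(0) = 5: A + B = 5.
From T(1) = -1: -2A + 4B = -1.
Solving: A = \frac{7}{2}, B = \frac{3}{2}.
So T(n) = \frac{7 \left(-2\right)^{n}}{2} + \frac{3 \cdot 4^{n}}{2}.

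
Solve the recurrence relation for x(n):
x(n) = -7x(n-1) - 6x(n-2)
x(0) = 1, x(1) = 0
Characteristic equation: x² + 7x + 6 = 0, which factors as (x - (-6))(x - (-1)) = 0.
Roots r₁ = -6, r₂ = -1 (distinct).
General solution: x(n) = A·(-6)^n + B·(-1)^n.
From x(0) = 1: A + B = 1.
From x(1) = 0: -6A - B = 0.
Solving: A = - \frac{1}{5}, B = \frac{6}{5}.
So x(n) = \frac{6 \left(-1\right)^{n}}{5} - \frac{\left(-6\right)^{n}}{5}.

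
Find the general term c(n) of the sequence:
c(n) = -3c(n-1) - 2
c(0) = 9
First-order linear non-homogeneous.
Homogeneous solution: c_h(n) = A·(-3)^n.
Try constant particular solution c_p = K: K = -3K - 2 ⇒ K = - \frac{1}{2}.
General: c(n) = A·(-3)^n - \frac{1}{2}.
Apply c(0) = 9: A - \frac{1}{2} = 9 ⇒ A = \frac{19}{2}.
So c(n) = \frac{19 \left(-3\right)^{n}}{2} - \frac{1}{2}.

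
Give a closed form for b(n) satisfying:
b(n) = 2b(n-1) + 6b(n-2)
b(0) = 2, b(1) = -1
Characteristic equation: x² - 2x - 6 = 0.
Discriminant Δ = (2)² + 4·(6) = 28.
Roots r₁,₂ = (2 ± √28)/2, so r₁ = 1 + \sqrt{7}, r₂ = 1 - \sqrt{7}.
General solution: b(n) = A·r₁^n + B·r₂^n.
From the initial conditions, A + B = 2 and r₁A + r₂B = -1.
Since r₁ - r₂ = √28: A = (-1 - (2)r₂)/√28 = 1 - \frac{3 \sqrt{7}}{14}, and B = 2 - A = \frac{3 \sqrt{7}}{14} + 1.
So b(n) = \left(1 - \frac{3 \sqrt{7}}{14}\right)\left(1 + \sqrt{7}\right)^n + \left(\frac{3 \sqrt{7}}{14} + 1\right)\left(1 - \sqrt{7}\right)^n.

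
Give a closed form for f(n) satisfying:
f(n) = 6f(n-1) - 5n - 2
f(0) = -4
First-order linear with linear forcing.
Homogeneous solution: f_h(n) = A·(6)^n.
Try particular f_p(n) = pn + q. Substituting:
  pn + q = 6(p(n-1) + q) - 5n - 2.
Matching the n-coefficient: p = 6p - 5 ⇒ p = 1.
Matching constants: q = -6p + 6q - 2 ⇒ q = \frac{8}{5}.
General: f(n) = A·(6)^n + n + \frac{8}{5}.
Apply f(0) = -4: A + \frac{8}{5} = -4 ⇒ A = - \frac{28}{5}.
So f(n) = - \frac{28 \cdot 6^{n}}{5} + n + \frac{8}{5}.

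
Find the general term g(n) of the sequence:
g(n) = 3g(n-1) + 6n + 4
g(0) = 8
First-order linear with linear forcing.
Homogeneous solution: g_h(n) = A·(3)^n.
Try particular g_p(n) = pn + q. Substituting:
  pn + q = 3(p(n-1) + q) + 6n + 4.
Matching the n-coefficient: p = 3p + 6 ⇒ p = -3.
Matching constants: q = -3p + 3q + 4 ⇒ q = - \frac{13}{2}.
General: g(n) = A·(3)^n - 3 n - \frac{13}{2}.
Apply g(0) = 8: A - \frac{13}{2} = 8 ⇒ A = \frac{29}{2}.
So g(n) = \frac{29 \cdot 3^{n}}{2} - 3 n - \frac{13}{2}.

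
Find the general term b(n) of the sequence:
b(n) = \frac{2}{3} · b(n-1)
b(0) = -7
Pure geometric recurrence with ratio \frac{2}{3}.
By induction b(n) = b(0) · (\frac{2}{3})^n = - 7 \left(\frac{2}{3}\right)^{n}.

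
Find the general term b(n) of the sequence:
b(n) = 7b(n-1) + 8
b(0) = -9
First-order linear non-homogeneous.
Homogeneous solution: b_h(n) = A·(7)^n.
Try constant particular solution b_p = K: K = 7K + 8 ⇒ K = - \frac{4}{3}.
General: b(n) = A·(7)^n - \frac{4}{3}.
Apply b(0) = -9: A - \frac{4}{3} = -9 ⇒ A = - \frac{23}{3}.
So b(n) = - \frac{23 \cdot 7^{n}}{3} - \frac{4}{3}.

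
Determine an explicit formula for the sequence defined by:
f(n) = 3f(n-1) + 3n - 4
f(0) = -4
First-order linear with linear forcing.
Homogeneous solution: f_h(n) = A·(3)^n.
Try particular f_p(n) = pn + q. Substituting:
  pn + q = 3(p(n-1) + q) + 3n - 4.
Matching the n-coefficient: p = 3p + 3 ⇒ p = - \frac{3}{2}.
Matching constants: q = -3p + 3q - 4 ⇒ q = - \frac{1}{4}.
General: f(n) = A·(3)^n - \frac{3 n}{2} - \frac{1}{4}.
Apply f(0) = -4: A - \frac{1}{4} = -4 ⇒ A = - \frac{15}{4}.
So f(n) = - \frac{15 \cdot 3^{n}}{4} - \frac{3 n}{2} - \frac{1}{4}.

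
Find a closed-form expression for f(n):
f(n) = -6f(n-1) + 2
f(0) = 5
First-order linear non-homogeneous.
Homogeneous solution: f_h(n) = A·(-6)^n.
Try constant particular solution f_p = K: K = -6K + 2 ⇒ K = \frac{2}{7}.
General: f(n) = A·(-6)^n + \frac{2}{7}.
Apply f(0) = 5: A + \frac{2}{7} = 5 ⇒ A = \frac{33}{7}.
So f(n) = \frac{33 \left(-6\right)^{n}}{7} + \frac{2}{7}.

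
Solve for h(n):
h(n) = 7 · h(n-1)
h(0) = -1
Pure geometric recurrence with ratio 7.
By induction h(n) = h(0) · (7)^n = - 7^{n}.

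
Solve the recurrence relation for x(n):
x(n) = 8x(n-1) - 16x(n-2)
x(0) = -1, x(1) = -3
Characteristic equation: x² - 8x + 16 = 0, which is (x - (4))².
Repeated root r = 4.
General solution: x(n) = (A + Bn)·(4)^n.
From x(0) = -1: A = -1.
From x(1) = -3: (A + B)·(4) = -3 ⇒ B = \frac{1}{4}.
So x(n) = \left(\frac{n}{4} - 1\right) \cdot (4)^n.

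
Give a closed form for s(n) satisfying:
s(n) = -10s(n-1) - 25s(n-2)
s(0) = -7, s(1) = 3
Characteristic equation: x² + 10x + 25 = 0, which is (x - (-5))².
Repeated root r = -5.
General solution: s(n) = (A + Bn)·(-5)^n.
From s(0) = -7: A = -7.
From s(1) = 3: (A + B)·(-5) = 3 ⇒ B = \frac{32}{5}.
So s(n) = \left(\frac{32 n}{5} - 7\right) \cdot (-5)^n.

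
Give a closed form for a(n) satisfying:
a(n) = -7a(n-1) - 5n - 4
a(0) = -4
First-order linear with linear forcing.
Homogeneous solution: a_h(n) = A·(-7)^n.
Try particular a_p(n) = pn + q. Substituting:
  pn + q = -7(p(n-1) + q) - 5n - 4.
Matching the n-coefficient: p = -7p - 5 ⇒ p = - \frac{5}{8}.
Matching constants: q = 7p - 7q - 4 ⇒ q = - \frac{67}{64}.
General: a(n) = A·(-7)^n - \frac{5 n}{8} - \frac{67}{64}.
Apply a(0) = -4: A - \frac{67}{64} = -4 ⇒ A = - \frac{189}{64}.
So a(n) = - \frac{189 \left(-7\right)^{n}}{64} - \frac{5 n}{8} - \frac{67}{64}.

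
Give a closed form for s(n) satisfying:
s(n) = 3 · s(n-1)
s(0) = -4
Pure geometric recurrence with ratio 3.
By induction s(n) = s(0) · (3)^n = - 4 \cdot 3^{n}.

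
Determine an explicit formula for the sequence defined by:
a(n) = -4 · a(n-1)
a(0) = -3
Pure geometric recurrence with ratio -4.
By induction a(n) = a(0) · (-4)^n = - 3 \left(-4\right)^{n}.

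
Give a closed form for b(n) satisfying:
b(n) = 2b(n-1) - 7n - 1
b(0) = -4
First-order linear with linear forcing.
Homogeneous solution: b_h(n) = A·(2)^n.
Try particular b_p(n) = pn + q. Substituting:
  pn + q = 2(p(n-1) + q) - 7n - 1.
Matching the n-coefficient: p = 2p - 7 ⇒ p = 7.
Matching constants: q = -2p + 2q - 1 ⇒ q = 15.
General: b(n) = A·(2)^n + 7 n + 15.
Apply b(0) = -4: A + 15 = -4 ⇒ A = -19.
So b(n) = - 19 \cdot 2^{n} + 7 n + 15.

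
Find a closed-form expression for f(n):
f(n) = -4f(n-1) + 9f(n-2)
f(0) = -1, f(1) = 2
Characteristic equation: x² + 4x - 9 = 0.
Discriminant Δ = (-4)² + 4·(9) = 52.
Roots r₁,₂ = (-4 ± √52)/2, so r₁ = -2 + \sqrt{13}, r₂ = - \sqrt{13} - 2.
General solution: f(n) = A·r₁^n + B·r₂^n.
From the initial conditions, A + B = -1 and r₁A + r₂B = 2.
Since r₁ - r₂ = √52: A = (2 - (-1)r₂)/√52 = - \frac{1}{2}, and B = -1 - A = - \frac{1}{2}.
So f(n) = \left(- \frac{1}{2}\right)\left(-2 + \sqrt{13}\right)^n + \left(- \frac{1}{2}\right)\left(- \sqrt{13} - 2\right)^n.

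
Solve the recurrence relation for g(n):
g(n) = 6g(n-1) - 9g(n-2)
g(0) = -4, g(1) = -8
Characteristic equation: x² - 6x + 9 = 0, which is (x - (3))².
Repeated root r = 3.
General solution: g(n) = (A + Bn)·(3)^n.
From g(0) = -4: A = -4.
From g(1) = -8: (A + B)·(3) = -8 ⇒ B = \frac{4}{3}.
So g(n) = \left(\frac{4 n}{3} - 4\right) \cdot (3)^n.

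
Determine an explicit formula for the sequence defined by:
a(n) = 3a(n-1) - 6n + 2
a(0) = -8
First-order linear with linear forcing.
Homogeneous solution: a_h(n) = A·(3)^n.
Try particular a_p(n) = pn + q. Substituting:
  pn + q = 3(p(n-1) + q) - 6n + 2.
Matching the n-coefficient: p = 3p - 6 ⇒ p = 3.
Matching constants: q = -3p + 3q + 2 ⇒ q = \frac{7}{2}.
General: a(n) = A·(3)^n + 3 n + \frac{7}{2}.
Apply a(0) = -8: A + \frac{7}{2} = -8 ⇒ A = - \frac{23}{2}.
So a(n) = - \frac{23 \cdot 3^{n}}{2} + 3 n + \frac{7}{2}.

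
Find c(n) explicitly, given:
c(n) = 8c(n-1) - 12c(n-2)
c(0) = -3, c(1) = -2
Characteristic equation: x² - 8x + 12 = 0, which factors as (x - (6))(x - (2)) = 0.
Roots r₁ = 6, r₂ = 2 (distinct).
General solution: c(n) = A·(6)^n + B·(2)^n.
From c(0) = -3: A + B = -3.
From c(1) = -2: 6A + 2B = -2.
Solving: A = 1, B = -4.
So c(n) = - 4 \cdot 2^{n} + 6^{n}.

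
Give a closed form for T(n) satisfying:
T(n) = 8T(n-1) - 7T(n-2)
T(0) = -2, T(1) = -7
Characteristic equation: x² - 8x + 7 = 0, which factors as (x - (7))(x - (1)) = 0.
Roots r₁ = 7, r₂ = 1 (distinct).
General solution: T(n) = A·(7)^n + B·(1)^n.
From T(0) = -2: A + B = -2.
From T(1) = -7: 7A + B = -7.
Solving: A = - \frac{5}{6}, B = - \frac{7}{6}.
So T(n) = - \frac{5 \cdot 7^{n}}{6} - \frac{7}{6}.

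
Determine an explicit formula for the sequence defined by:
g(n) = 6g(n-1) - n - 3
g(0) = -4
First-order linear with linear forcing.
Homogeneous solution: g_h(n) = A·(6)^n.
Try particular g_p(n) = pn + q. Substituting:
  pn + q = 6(p(n-1) + q) - n - 3.
Matching the n-coefficient: p = 6p - 1 ⇒ p = \frac{1}{5}.
Matching constants: q = -6p + 6q - 3 ⇒ q = \frac{21}{25}.
General: g(n) = A·(6)^n + \frac{n}{5} + \frac{21}{25}.
Apply g(0) = -4: A + \frac{21}{25} = -4 ⇒ A = - \frac{121}{25}.
So g(n) = - \frac{121 \cdot 6^{n}}{25} + \frac{n}{5} + \frac{21}{25}.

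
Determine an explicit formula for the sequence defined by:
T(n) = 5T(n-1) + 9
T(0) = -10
First-order linear non-homogeneous.
Homogeneous solution: T_h(n) = A·(5)^n.
Try constant particular solution T_p = K: K = 5K + 9 ⇒ K = - \frac{9}{4}.
General: T(n) = A·(5)^n - \frac{9}{4}.
Apply T(0) = -10: A - \frac{9}{4} = -10 ⇒ A = - \frac{31}{4}.
So T(n) = - \frac{31 \cdot 5^{n}}{4} - \frac{9}{4}.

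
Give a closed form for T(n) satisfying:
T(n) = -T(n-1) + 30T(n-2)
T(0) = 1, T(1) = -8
Characteristic equation: x² + x - 30 = 0, which factors as (x - (-6))(x - (5)) = 0.
Roots r₁ = -6, r₂ = 5 (distinct).
General solution: T(n) = A·(-6)^n + B·(5)^n.
From T(0) = 1: A + B = 1.
From T(1) = -8: -6A + 5B = -8.
Solving: A = \frac{13}{11}, B = - \frac{2}{11}.
So T(n) = \frac{13 \left(-6\right)^{n}}{11} - \frac{2 \cdot 5^{n}}{11}.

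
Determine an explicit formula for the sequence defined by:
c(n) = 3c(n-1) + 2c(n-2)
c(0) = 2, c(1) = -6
Characteristic equation: x² - 3x - 2 = 0.
Discriminant Δ = (3)² + 4·(2) = 17.
Roots r₁,₂ = (3 ± √17)/2, so r₁ = \frac{3}{2} + \frac{\sqrt{17}}{2}, r₂ = \frac{3}{2} - \frac{\sqrt{17}}{2}.
General solution: c(n) = A·r₁^n + B·r₂^n.
From the initial conditions, A + B = 2 and r₁A + r₂B = -6.
Since r₁ - r₂ = √17: A = (-6 - (2)r₂)/√17 = 1 - \frac{9 \sqrt{17}}{17}, and B = 2 - A = 1 + \frac{9 \sqrt{17}}{17}.
So c(n) = \left(1 - \frac{9 \sqrt{17}}{17}\right)\left(\frac{3}{2} + \frac{\sqrt{17}}{2}\right)^n + \left(1 + \frac{9 \sqrt{17}}{17}\right)\left(\frac{3}{2} - \frac{\sqrt{17}}{2}\right)^n.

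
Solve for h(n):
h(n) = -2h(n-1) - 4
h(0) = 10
First-order linear non-homogeneous.
Homogeneous solution: h_h(n) = A·(-2)^n.
Try constant particular solution h_p = K: K = -2K - 4 ⇒ K = - \frac{4}{3}.
General: h(n) = A·(-2)^n - \frac{4}{3}.
Apply h(0) = 10: A - \frac{4}{3} = 10 ⇒ A = \frac{34}{3}.
So h(n) = \frac{34 \left(-2\right)^{n}}{3} - \frac{4}{3}.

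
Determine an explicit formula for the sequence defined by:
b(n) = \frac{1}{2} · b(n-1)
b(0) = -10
Pure geometric recurrence with ratio \frac{1}{2}.
By induction b(n) = b(0) · (\frac{1}{2})^n = - 10 \cdot 2^{- n}.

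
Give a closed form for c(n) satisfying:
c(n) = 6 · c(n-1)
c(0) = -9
Pure geometric recurrence with ratio 6.
By induction c(n) = c(0) · (6)^n = - 9 \cdot 6^{n}.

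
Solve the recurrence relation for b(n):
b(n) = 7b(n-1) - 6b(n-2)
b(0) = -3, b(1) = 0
Characteristic equation: x² - 7x + 6 = 0, which factors as (x - (1))(x - (6)) = 0.
Roots r₁ = 1, r₂ = 6 (distinct).
General solution: b(n) = A·(1)^n + B·(6)^n.
From b(0) = -3: A + B = -3.
From b(1) = 0: A + 6B = 0.
Solving: A = - \frac{18}{5}, B = \frac{3}{5}.
So b(n) = \frac{3 \cdot 6^{n}}{5} - \frac{18}{5}.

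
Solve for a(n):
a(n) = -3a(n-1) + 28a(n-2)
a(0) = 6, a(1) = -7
Characteristic equation: x² + 3x - 28 = 0, which factors as (x - (4))(x - (-7)) = 0.
Roots r₁ = 4, r₂ = -7 (distinct).
General solution: a(n) = A·(4)^n + B·(-7)^n.
From a(0) = 6: A + B = 6.
From a(1) = -7: 4A - 7B = -7.
Solving: A = \frac{35}{11}, B = \frac{31}{11}.
So a(n) = \frac{31 \left(-7\right)^{n}}{11} + \frac{35 \cdot 4^{n}}{11}.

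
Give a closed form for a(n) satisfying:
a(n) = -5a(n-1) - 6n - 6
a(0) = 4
First-order linear with linear forcing.
Homogeneous solution: a_h(n) = A·(-5)^n.
Try particular a_p(n) = pn + q. Substituting:
  pn + q = -5(p(n-1) + q) - 6n - 6.
Matching the n-coefficient: p = -5p - 6 ⇒ p = -1.
Matching constants: q = 5p - 5q - 6 ⇒ q = - \frac{11}{6}.
General: a(n) = A·(-5)^n - n - \frac{11}{6}.
Apply a(0) = 4: A - \frac{11}{6} = 4 ⇒ A = \frac{35}{6}.
So a(n) = \frac{35 \left(-5\right)^{n}}{6} - n - \frac{11}{6}.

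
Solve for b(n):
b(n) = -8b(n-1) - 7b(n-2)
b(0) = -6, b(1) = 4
Characteristic equation: x² + 8x + 7 = 0, which factors as (x - (-1))(x - (-7)) = 0.
Roots r₁ = -1, r₂ = -7 (distinct).
General solution: b(n) = A·(-1)^n + B·(-7)^n.
From b(0) = -6: A + B = -6.
From b(1) = 4: -A - 7B = 4.
Solving: A = - \frac{19}{3}, B = \frac{1}{3}.
So b(n) = - \frac{19 \left(-1\right)^{n}}{3} + \frac{\left(-7\right)^{n}}{3}.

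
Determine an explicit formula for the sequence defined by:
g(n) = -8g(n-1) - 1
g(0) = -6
First-order linear non-homogeneous.
Homogeneous solution: g_h(n) = A·(-8)^n.
Try constant particular solution g_p = K: K = -8K - 1 ⇒ K = - \frac{1}{9}.
General: g(n) = A·(-8)^n - \frac{1}{9}.
Apply g(0) = -6: A - \frac{1}{9} = -6 ⇒ A = - \frac{53}{9}.
So g(n) = - \frac{53 \left(-8\right)^{n}}{9} - \frac{1}{9}.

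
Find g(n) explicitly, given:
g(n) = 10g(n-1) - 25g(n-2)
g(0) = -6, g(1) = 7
Characteristic equation: x² - 10x + 25 = 0, which is (x - (5))².
Repeated root r = 5.
General solution: g(n) = (A + Bn)·(5)^n.
From g(0) = -6: A = -6.
From g(1) = 7: (A + B)·(5) = 7 ⇒ B = \frac{37}{5}.
So g(n) = \left(\frac{37 n}{5} - 6\right) \cdot (5)^n.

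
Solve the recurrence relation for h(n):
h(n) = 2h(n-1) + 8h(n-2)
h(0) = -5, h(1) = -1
Characteristic equation: x² - 2x - 8 = 0, which factors as (x - (4))(x - (-2)) = 0.
Roots r₁ = 4, r₂ = -2 (distinct).
General solution: h(n) = A·(4)^n + B·(-2)^n.
From h(0) = -5: A + B = -5.
From h(1) = -1: 4A - 2B = -1.
Solving: A = - \frac{11}{6}, B = - \frac{19}{6}.
So h(n) = - \frac{19 \left(-2\right)^{n}}{6} - \frac{11 \cdot 4^{n}}{6}.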